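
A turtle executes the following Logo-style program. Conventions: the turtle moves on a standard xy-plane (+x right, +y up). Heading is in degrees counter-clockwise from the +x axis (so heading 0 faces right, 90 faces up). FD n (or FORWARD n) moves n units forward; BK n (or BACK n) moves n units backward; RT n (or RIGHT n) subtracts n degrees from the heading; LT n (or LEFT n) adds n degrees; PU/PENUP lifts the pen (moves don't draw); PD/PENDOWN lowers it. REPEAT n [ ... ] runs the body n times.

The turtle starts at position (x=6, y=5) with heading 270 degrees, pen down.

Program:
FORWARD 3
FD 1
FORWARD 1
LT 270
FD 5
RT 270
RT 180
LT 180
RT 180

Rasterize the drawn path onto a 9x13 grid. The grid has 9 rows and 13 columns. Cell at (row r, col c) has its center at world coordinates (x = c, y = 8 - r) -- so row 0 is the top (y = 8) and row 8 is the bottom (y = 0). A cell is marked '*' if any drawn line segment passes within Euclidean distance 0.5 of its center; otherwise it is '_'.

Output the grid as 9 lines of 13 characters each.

Segment 0: (6,5) -> (6,2)
Segment 1: (6,2) -> (6,1)
Segment 2: (6,1) -> (6,0)
Segment 3: (6,0) -> (1,0)

Answer: _____________
_____________
_____________
______*______
______*______
______*______
______*______
______*______
_******______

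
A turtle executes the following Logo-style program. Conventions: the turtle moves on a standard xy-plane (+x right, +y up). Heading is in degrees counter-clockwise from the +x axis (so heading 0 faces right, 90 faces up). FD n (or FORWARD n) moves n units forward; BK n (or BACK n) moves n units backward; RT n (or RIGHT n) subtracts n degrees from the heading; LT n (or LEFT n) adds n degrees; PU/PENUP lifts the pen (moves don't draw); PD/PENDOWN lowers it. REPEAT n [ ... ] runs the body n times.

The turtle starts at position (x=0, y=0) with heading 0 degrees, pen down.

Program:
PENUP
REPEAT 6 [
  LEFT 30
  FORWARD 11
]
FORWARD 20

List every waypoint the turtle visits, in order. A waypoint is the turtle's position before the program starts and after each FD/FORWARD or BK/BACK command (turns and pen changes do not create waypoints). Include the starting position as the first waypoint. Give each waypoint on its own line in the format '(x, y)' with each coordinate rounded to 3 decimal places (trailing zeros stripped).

Executing turtle program step by step:
Start: pos=(0,0), heading=0, pen down
PU: pen up
REPEAT 6 [
  -- iteration 1/6 --
  LT 30: heading 0 -> 30
  FD 11: (0,0) -> (9.526,5.5) [heading=30, move]
  -- iteration 2/6 --
  LT 30: heading 30 -> 60
  FD 11: (9.526,5.5) -> (15.026,15.026) [heading=60, move]
  -- iteration 3/6 --
  LT 30: heading 60 -> 90
  FD 11: (15.026,15.026) -> (15.026,26.026) [heading=90, move]
  -- iteration 4/6 --
  LT 30: heading 90 -> 120
  FD 11: (15.026,26.026) -> (9.526,35.553) [heading=120, move]
  -- iteration 5/6 --
  LT 30: heading 120 -> 150
  FD 11: (9.526,35.553) -> (0,41.053) [heading=150, move]
  -- iteration 6/6 --
  LT 30: heading 150 -> 180
  FD 11: (0,41.053) -> (-11,41.053) [heading=180, move]
]
FD 20: (-11,41.053) -> (-31,41.053) [heading=180, move]
Final: pos=(-31,41.053), heading=180, 0 segment(s) drawn
Waypoints (8 total):
(0, 0)
(9.526, 5.5)
(15.026, 15.026)
(15.026, 26.026)
(9.526, 35.553)
(0, 41.053)
(-11, 41.053)
(-31, 41.053)

Answer: (0, 0)
(9.526, 5.5)
(15.026, 15.026)
(15.026, 26.026)
(9.526, 35.553)
(0, 41.053)
(-11, 41.053)
(-31, 41.053)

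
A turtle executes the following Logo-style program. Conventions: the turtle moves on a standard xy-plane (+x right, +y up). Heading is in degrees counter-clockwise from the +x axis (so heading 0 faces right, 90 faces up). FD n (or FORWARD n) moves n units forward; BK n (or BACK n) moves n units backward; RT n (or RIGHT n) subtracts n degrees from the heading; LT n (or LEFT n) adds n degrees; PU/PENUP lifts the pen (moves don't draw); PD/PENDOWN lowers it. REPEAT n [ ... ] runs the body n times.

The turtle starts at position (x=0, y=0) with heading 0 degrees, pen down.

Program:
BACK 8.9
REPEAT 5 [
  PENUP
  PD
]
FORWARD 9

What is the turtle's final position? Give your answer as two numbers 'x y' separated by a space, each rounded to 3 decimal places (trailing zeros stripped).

Executing turtle program step by step:
Start: pos=(0,0), heading=0, pen down
BK 8.9: (0,0) -> (-8.9,0) [heading=0, draw]
REPEAT 5 [
  -- iteration 1/5 --
  PU: pen up
  PD: pen down
  -- iteration 2/5 --
  PU: pen up
  PD: pen down
  -- iteration 3/5 --
  PU: pen up
  PD: pen down
  -- iteration 4/5 --
  PU: pen up
  PD: pen down
  -- iteration 5/5 --
  PU: pen up
  PD: pen down
]
FD 9: (-8.9,0) -> (0.1,0) [heading=0, draw]
Final: pos=(0.1,0), heading=0, 2 segment(s) drawn

Answer: 0.1 0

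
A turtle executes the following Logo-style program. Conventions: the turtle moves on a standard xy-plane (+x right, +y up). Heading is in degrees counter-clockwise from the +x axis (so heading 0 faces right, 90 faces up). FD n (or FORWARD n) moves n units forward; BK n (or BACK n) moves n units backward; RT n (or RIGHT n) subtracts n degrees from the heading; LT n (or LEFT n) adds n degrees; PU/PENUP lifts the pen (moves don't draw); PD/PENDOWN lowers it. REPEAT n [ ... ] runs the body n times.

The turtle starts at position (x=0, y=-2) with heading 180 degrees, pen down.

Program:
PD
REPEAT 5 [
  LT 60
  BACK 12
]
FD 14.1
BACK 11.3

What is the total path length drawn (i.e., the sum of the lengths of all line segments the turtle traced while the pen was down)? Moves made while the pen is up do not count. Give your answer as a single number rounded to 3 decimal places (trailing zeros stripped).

Executing turtle program step by step:
Start: pos=(0,-2), heading=180, pen down
PD: pen down
REPEAT 5 [
  -- iteration 1/5 --
  LT 60: heading 180 -> 240
  BK 12: (0,-2) -> (6,8.392) [heading=240, draw]
  -- iteration 2/5 --
  LT 60: heading 240 -> 300
  BK 12: (6,8.392) -> (0,18.785) [heading=300, draw]
  -- iteration 3/5 --
  LT 60: heading 300 -> 0
  BK 12: (0,18.785) -> (-12,18.785) [heading=0, draw]
  -- iteration 4/5 --
  LT 60: heading 0 -> 60
  BK 12: (-12,18.785) -> (-18,8.392) [heading=60, draw]
  -- iteration 5/5 --
  LT 60: heading 60 -> 120
  BK 12: (-18,8.392) -> (-12,-2) [heading=120, draw]
]
FD 14.1: (-12,-2) -> (-19.05,10.211) [heading=120, draw]
BK 11.3: (-19.05,10.211) -> (-13.4,0.425) [heading=120, draw]
Final: pos=(-13.4,0.425), heading=120, 7 segment(s) drawn

Segment lengths:
  seg 1: (0,-2) -> (6,8.392), length = 12
  seg 2: (6,8.392) -> (0,18.785), length = 12
  seg 3: (0,18.785) -> (-12,18.785), length = 12
  seg 4: (-12,18.785) -> (-18,8.392), length = 12
  seg 5: (-18,8.392) -> (-12,-2), length = 12
  seg 6: (-12,-2) -> (-19.05,10.211), length = 14.1
  seg 7: (-19.05,10.211) -> (-13.4,0.425), length = 11.3
Total = 85.4

Answer: 85.4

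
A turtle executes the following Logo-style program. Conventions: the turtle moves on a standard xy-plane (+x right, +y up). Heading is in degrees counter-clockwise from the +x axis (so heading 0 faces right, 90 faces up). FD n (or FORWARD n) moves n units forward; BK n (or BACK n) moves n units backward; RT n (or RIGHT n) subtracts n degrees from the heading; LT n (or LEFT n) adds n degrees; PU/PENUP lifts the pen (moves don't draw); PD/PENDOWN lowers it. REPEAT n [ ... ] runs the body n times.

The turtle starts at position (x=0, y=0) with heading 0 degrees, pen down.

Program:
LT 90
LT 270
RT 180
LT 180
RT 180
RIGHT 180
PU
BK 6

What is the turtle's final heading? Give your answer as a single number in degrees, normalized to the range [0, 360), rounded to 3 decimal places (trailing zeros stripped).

Executing turtle program step by step:
Start: pos=(0,0), heading=0, pen down
LT 90: heading 0 -> 90
LT 270: heading 90 -> 0
RT 180: heading 0 -> 180
LT 180: heading 180 -> 0
RT 180: heading 0 -> 180
RT 180: heading 180 -> 0
PU: pen up
BK 6: (0,0) -> (-6,0) [heading=0, move]
Final: pos=(-6,0), heading=0, 0 segment(s) drawn

Answer: 0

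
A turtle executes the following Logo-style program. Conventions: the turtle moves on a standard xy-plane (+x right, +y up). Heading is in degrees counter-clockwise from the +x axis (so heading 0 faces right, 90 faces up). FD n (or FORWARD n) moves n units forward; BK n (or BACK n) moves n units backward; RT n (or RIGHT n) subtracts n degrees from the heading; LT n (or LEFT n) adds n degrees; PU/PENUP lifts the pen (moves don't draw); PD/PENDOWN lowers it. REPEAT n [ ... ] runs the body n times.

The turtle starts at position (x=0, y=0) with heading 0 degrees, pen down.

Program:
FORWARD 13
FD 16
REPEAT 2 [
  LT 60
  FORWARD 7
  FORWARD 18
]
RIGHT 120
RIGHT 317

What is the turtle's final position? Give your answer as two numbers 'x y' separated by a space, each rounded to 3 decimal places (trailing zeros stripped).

Executing turtle program step by step:
Start: pos=(0,0), heading=0, pen down
FD 13: (0,0) -> (13,0) [heading=0, draw]
FD 16: (13,0) -> (29,0) [heading=0, draw]
REPEAT 2 [
  -- iteration 1/2 --
  LT 60: heading 0 -> 60
  FD 7: (29,0) -> (32.5,6.062) [heading=60, draw]
  FD 18: (32.5,6.062) -> (41.5,21.651) [heading=60, draw]
  -- iteration 2/2 --
  LT 60: heading 60 -> 120
  FD 7: (41.5,21.651) -> (38,27.713) [heading=120, draw]
  FD 18: (38,27.713) -> (29,43.301) [heading=120, draw]
]
RT 120: heading 120 -> 0
RT 317: heading 0 -> 43
Final: pos=(29,43.301), heading=43, 6 segment(s) drawn

Answer: 29 43.301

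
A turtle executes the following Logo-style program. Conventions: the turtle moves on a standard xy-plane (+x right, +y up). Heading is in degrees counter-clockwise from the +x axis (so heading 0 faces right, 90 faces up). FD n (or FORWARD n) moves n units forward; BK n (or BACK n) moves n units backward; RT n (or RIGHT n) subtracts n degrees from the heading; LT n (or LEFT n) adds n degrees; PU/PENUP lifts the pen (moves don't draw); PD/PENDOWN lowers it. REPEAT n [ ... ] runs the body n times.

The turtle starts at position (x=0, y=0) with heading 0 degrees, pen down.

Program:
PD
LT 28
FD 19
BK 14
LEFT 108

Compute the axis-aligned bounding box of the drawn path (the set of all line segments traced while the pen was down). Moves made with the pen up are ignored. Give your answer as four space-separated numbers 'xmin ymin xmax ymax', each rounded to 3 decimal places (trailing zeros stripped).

Executing turtle program step by step:
Start: pos=(0,0), heading=0, pen down
PD: pen down
LT 28: heading 0 -> 28
FD 19: (0,0) -> (16.776,8.92) [heading=28, draw]
BK 14: (16.776,8.92) -> (4.415,2.347) [heading=28, draw]
LT 108: heading 28 -> 136
Final: pos=(4.415,2.347), heading=136, 2 segment(s) drawn

Segment endpoints: x in {0, 4.415, 16.776}, y in {0, 2.347, 8.92}
xmin=0, ymin=0, xmax=16.776, ymax=8.92

Answer: 0 0 16.776 8.92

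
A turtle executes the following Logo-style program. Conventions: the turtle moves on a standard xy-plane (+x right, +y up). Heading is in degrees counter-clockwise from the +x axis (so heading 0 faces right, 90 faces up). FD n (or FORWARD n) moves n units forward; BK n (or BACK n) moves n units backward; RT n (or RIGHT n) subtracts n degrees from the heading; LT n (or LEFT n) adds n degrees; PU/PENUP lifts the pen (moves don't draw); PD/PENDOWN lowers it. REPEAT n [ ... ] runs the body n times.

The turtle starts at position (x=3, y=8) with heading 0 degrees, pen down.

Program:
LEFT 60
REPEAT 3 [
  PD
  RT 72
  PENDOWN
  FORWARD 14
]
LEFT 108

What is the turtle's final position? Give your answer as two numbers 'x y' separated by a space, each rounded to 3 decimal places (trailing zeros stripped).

Answer: 5.368 -14.528

Derivation:
Executing turtle program step by step:
Start: pos=(3,8), heading=0, pen down
LT 60: heading 0 -> 60
REPEAT 3 [
  -- iteration 1/3 --
  PD: pen down
  RT 72: heading 60 -> 348
  PD: pen down
  FD 14: (3,8) -> (16.694,5.089) [heading=348, draw]
  -- iteration 2/3 --
  PD: pen down
  RT 72: heading 348 -> 276
  PD: pen down
  FD 14: (16.694,5.089) -> (18.157,-8.834) [heading=276, draw]
  -- iteration 3/3 --
  PD: pen down
  RT 72: heading 276 -> 204
  PD: pen down
  FD 14: (18.157,-8.834) -> (5.368,-14.528) [heading=204, draw]
]
LT 108: heading 204 -> 312
Final: pos=(5.368,-14.528), heading=312, 3 segment(s) drawn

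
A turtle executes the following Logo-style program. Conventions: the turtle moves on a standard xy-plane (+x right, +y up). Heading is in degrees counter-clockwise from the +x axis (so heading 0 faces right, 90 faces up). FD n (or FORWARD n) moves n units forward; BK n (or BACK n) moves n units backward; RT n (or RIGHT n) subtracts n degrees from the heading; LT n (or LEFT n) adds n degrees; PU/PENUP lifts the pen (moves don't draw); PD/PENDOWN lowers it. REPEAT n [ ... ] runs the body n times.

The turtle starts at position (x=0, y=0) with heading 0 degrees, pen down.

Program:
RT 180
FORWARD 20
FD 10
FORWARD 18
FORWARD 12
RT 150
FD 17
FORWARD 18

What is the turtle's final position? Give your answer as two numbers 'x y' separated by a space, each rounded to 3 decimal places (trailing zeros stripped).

Answer: -29.689 17.5

Derivation:
Executing turtle program step by step:
Start: pos=(0,0), heading=0, pen down
RT 180: heading 0 -> 180
FD 20: (0,0) -> (-20,0) [heading=180, draw]
FD 10: (-20,0) -> (-30,0) [heading=180, draw]
FD 18: (-30,0) -> (-48,0) [heading=180, draw]
FD 12: (-48,0) -> (-60,0) [heading=180, draw]
RT 150: heading 180 -> 30
FD 17: (-60,0) -> (-45.278,8.5) [heading=30, draw]
FD 18: (-45.278,8.5) -> (-29.689,17.5) [heading=30, draw]
Final: pos=(-29.689,17.5), heading=30, 6 segment(s) drawn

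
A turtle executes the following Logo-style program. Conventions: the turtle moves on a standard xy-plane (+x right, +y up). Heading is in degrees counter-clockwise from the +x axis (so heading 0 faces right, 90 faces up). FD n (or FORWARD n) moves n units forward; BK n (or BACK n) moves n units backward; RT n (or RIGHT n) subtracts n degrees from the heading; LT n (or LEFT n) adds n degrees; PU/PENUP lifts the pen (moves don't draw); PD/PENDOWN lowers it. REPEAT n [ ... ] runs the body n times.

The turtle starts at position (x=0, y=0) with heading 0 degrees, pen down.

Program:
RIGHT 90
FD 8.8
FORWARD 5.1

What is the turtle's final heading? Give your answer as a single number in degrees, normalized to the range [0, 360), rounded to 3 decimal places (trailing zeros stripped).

Answer: 270

Derivation:
Executing turtle program step by step:
Start: pos=(0,0), heading=0, pen down
RT 90: heading 0 -> 270
FD 8.8: (0,0) -> (0,-8.8) [heading=270, draw]
FD 5.1: (0,-8.8) -> (0,-13.9) [heading=270, draw]
Final: pos=(0,-13.9), heading=270, 2 segment(s) drawn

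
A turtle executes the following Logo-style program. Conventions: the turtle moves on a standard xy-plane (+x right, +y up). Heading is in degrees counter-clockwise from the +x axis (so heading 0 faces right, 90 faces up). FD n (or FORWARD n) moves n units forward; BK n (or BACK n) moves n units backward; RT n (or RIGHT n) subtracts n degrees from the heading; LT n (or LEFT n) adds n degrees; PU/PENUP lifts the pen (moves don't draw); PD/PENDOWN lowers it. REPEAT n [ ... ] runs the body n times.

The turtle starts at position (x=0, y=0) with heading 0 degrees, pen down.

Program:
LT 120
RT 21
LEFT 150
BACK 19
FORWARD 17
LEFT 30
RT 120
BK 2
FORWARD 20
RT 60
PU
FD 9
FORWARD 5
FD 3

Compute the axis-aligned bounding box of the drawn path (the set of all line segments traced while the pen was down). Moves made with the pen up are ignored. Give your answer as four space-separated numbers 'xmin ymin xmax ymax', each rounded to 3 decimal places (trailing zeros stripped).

Executing turtle program step by step:
Start: pos=(0,0), heading=0, pen down
LT 120: heading 0 -> 120
RT 21: heading 120 -> 99
LT 150: heading 99 -> 249
BK 19: (0,0) -> (6.809,17.738) [heading=249, draw]
FD 17: (6.809,17.738) -> (0.717,1.867) [heading=249, draw]
LT 30: heading 249 -> 279
RT 120: heading 279 -> 159
BK 2: (0.717,1.867) -> (2.584,1.15) [heading=159, draw]
FD 20: (2.584,1.15) -> (-16.088,8.318) [heading=159, draw]
RT 60: heading 159 -> 99
PU: pen up
FD 9: (-16.088,8.318) -> (-17.496,17.207) [heading=99, move]
FD 5: (-17.496,17.207) -> (-18.278,22.145) [heading=99, move]
FD 3: (-18.278,22.145) -> (-18.747,25.108) [heading=99, move]
Final: pos=(-18.747,25.108), heading=99, 4 segment(s) drawn

Segment endpoints: x in {-16.088, 0, 0.717, 2.584, 6.809}, y in {0, 1.15, 1.867, 8.318, 17.738}
xmin=-16.088, ymin=0, xmax=6.809, ymax=17.738

Answer: -16.088 0 6.809 17.738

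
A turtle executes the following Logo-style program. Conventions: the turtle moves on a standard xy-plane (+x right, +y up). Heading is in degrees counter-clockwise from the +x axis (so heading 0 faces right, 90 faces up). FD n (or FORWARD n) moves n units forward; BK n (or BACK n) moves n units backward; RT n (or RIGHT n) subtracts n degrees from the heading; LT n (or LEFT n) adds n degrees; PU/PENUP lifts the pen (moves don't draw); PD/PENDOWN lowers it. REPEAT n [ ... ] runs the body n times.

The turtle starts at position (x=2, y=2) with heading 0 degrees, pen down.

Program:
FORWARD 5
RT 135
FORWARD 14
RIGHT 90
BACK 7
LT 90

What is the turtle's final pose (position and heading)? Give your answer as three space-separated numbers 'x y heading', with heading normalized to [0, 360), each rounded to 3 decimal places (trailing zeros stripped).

Answer: 2.05 -12.849 225

Derivation:
Executing turtle program step by step:
Start: pos=(2,2), heading=0, pen down
FD 5: (2,2) -> (7,2) [heading=0, draw]
RT 135: heading 0 -> 225
FD 14: (7,2) -> (-2.899,-7.899) [heading=225, draw]
RT 90: heading 225 -> 135
BK 7: (-2.899,-7.899) -> (2.05,-12.849) [heading=135, draw]
LT 90: heading 135 -> 225
Final: pos=(2.05,-12.849), heading=225, 3 segment(s) drawn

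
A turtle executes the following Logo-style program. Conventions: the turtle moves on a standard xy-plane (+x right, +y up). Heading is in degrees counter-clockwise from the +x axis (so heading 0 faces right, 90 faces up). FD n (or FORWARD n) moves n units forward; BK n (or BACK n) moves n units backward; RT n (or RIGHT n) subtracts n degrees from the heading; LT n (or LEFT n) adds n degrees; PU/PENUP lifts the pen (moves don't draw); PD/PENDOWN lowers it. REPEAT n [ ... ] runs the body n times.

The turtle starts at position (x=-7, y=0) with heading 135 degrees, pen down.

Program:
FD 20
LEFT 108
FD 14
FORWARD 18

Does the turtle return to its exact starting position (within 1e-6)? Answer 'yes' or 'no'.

Executing turtle program step by step:
Start: pos=(-7,0), heading=135, pen down
FD 20: (-7,0) -> (-21.142,14.142) [heading=135, draw]
LT 108: heading 135 -> 243
FD 14: (-21.142,14.142) -> (-27.498,1.668) [heading=243, draw]
FD 18: (-27.498,1.668) -> (-35.67,-14.37) [heading=243, draw]
Final: pos=(-35.67,-14.37), heading=243, 3 segment(s) drawn

Start position: (-7, 0)
Final position: (-35.67, -14.37)
Distance = 32.07; >= 1e-6 -> NOT closed

Answer: no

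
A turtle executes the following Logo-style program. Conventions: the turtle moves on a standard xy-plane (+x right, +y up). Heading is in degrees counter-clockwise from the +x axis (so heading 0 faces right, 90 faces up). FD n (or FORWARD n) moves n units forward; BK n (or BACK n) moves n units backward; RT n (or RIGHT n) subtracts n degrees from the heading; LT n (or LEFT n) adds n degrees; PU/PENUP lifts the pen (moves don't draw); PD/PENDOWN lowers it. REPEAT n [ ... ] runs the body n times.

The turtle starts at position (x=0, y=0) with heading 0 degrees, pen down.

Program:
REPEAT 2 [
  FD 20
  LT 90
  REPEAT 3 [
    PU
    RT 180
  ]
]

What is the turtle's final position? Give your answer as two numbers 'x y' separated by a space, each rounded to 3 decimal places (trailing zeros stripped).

Executing turtle program step by step:
Start: pos=(0,0), heading=0, pen down
REPEAT 2 [
  -- iteration 1/2 --
  FD 20: (0,0) -> (20,0) [heading=0, draw]
  LT 90: heading 0 -> 90
  REPEAT 3 [
    -- iteration 1/3 --
    PU: pen up
    RT 180: heading 90 -> 270
    -- iteration 2/3 --
    PU: pen up
    RT 180: heading 270 -> 90
    -- iteration 3/3 --
    PU: pen up
    RT 180: heading 90 -> 270
  ]
  -- iteration 2/2 --
  FD 20: (20,0) -> (20,-20) [heading=270, move]
  LT 90: heading 270 -> 0
  REPEAT 3 [
    -- iteration 1/3 --
    PU: pen up
    RT 180: heading 0 -> 180
    -- iteration 2/3 --
    PU: pen up
    RT 180: heading 180 -> 0
    -- iteration 3/3 --
    PU: pen up
    RT 180: heading 0 -> 180
  ]
]
Final: pos=(20,-20), heading=180, 1 segment(s) drawn

Answer: 20 -20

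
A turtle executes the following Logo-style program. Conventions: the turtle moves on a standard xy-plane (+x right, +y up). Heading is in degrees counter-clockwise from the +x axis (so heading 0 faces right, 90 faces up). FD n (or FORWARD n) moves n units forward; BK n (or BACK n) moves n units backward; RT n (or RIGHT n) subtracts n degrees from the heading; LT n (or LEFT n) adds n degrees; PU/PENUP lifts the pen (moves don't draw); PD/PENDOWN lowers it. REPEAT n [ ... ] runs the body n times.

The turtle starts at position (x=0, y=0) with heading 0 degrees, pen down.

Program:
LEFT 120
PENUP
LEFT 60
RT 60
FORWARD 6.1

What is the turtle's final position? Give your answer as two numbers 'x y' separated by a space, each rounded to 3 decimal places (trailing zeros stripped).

Executing turtle program step by step:
Start: pos=(0,0), heading=0, pen down
LT 120: heading 0 -> 120
PU: pen up
LT 60: heading 120 -> 180
RT 60: heading 180 -> 120
FD 6.1: (0,0) -> (-3.05,5.283) [heading=120, move]
Final: pos=(-3.05,5.283), heading=120, 0 segment(s) drawn

Answer: -3.05 5.283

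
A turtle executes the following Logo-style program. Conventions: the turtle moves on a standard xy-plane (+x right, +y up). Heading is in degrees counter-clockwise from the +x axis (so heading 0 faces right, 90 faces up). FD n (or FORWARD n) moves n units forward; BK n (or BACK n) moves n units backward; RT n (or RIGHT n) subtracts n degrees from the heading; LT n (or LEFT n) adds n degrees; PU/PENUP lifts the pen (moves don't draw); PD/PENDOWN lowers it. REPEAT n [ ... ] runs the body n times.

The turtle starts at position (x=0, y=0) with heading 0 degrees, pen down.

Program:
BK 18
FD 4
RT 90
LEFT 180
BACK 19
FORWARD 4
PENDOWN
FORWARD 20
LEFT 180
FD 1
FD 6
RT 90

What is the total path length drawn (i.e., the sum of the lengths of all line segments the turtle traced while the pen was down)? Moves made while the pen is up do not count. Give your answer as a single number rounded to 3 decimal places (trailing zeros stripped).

Executing turtle program step by step:
Start: pos=(0,0), heading=0, pen down
BK 18: (0,0) -> (-18,0) [heading=0, draw]
FD 4: (-18,0) -> (-14,0) [heading=0, draw]
RT 90: heading 0 -> 270
LT 180: heading 270 -> 90
BK 19: (-14,0) -> (-14,-19) [heading=90, draw]
FD 4: (-14,-19) -> (-14,-15) [heading=90, draw]
PD: pen down
FD 20: (-14,-15) -> (-14,5) [heading=90, draw]
LT 180: heading 90 -> 270
FD 1: (-14,5) -> (-14,4) [heading=270, draw]
FD 6: (-14,4) -> (-14,-2) [heading=270, draw]
RT 90: heading 270 -> 180
Final: pos=(-14,-2), heading=180, 7 segment(s) drawn

Segment lengths:
  seg 1: (0,0) -> (-18,0), length = 18
  seg 2: (-18,0) -> (-14,0), length = 4
  seg 3: (-14,0) -> (-14,-19), length = 19
  seg 4: (-14,-19) -> (-14,-15), length = 4
  seg 5: (-14,-15) -> (-14,5), length = 20
  seg 6: (-14,5) -> (-14,4), length = 1
  seg 7: (-14,4) -> (-14,-2), length = 6
Total = 72

Answer: 72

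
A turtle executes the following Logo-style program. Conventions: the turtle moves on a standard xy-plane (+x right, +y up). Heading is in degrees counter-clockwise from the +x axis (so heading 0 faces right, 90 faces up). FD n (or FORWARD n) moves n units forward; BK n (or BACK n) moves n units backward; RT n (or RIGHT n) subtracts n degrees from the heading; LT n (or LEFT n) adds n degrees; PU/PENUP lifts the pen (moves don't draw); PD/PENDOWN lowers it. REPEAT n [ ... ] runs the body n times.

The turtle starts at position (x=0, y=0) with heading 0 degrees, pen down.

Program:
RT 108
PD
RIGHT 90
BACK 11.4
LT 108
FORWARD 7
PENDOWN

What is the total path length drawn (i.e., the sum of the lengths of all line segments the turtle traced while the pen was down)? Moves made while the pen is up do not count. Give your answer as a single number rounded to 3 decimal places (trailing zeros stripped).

Answer: 18.4

Derivation:
Executing turtle program step by step:
Start: pos=(0,0), heading=0, pen down
RT 108: heading 0 -> 252
PD: pen down
RT 90: heading 252 -> 162
BK 11.4: (0,0) -> (10.842,-3.523) [heading=162, draw]
LT 108: heading 162 -> 270
FD 7: (10.842,-3.523) -> (10.842,-10.523) [heading=270, draw]
PD: pen down
Final: pos=(10.842,-10.523), heading=270, 2 segment(s) drawn

Segment lengths:
  seg 1: (0,0) -> (10.842,-3.523), length = 11.4
  seg 2: (10.842,-3.523) -> (10.842,-10.523), length = 7
Total = 18.4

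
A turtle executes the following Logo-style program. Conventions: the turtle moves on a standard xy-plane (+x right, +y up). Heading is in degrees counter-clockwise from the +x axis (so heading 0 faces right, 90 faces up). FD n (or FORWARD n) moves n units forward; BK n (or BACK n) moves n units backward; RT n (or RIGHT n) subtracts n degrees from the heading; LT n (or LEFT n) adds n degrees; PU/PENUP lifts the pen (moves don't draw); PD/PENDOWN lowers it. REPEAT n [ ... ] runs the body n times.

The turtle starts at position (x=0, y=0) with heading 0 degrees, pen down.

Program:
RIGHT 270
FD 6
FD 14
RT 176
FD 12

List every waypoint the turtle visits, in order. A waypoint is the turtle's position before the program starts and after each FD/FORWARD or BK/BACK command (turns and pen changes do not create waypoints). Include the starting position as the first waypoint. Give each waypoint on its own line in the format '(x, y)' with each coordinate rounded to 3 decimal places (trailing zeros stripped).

Answer: (0, 0)
(0, 6)
(0, 20)
(0.837, 8.029)

Derivation:
Executing turtle program step by step:
Start: pos=(0,0), heading=0, pen down
RT 270: heading 0 -> 90
FD 6: (0,0) -> (0,6) [heading=90, draw]
FD 14: (0,6) -> (0,20) [heading=90, draw]
RT 176: heading 90 -> 274
FD 12: (0,20) -> (0.837,8.029) [heading=274, draw]
Final: pos=(0.837,8.029), heading=274, 3 segment(s) drawn
Waypoints (4 total):
(0, 0)
(0, 6)
(0, 20)
(0.837, 8.029)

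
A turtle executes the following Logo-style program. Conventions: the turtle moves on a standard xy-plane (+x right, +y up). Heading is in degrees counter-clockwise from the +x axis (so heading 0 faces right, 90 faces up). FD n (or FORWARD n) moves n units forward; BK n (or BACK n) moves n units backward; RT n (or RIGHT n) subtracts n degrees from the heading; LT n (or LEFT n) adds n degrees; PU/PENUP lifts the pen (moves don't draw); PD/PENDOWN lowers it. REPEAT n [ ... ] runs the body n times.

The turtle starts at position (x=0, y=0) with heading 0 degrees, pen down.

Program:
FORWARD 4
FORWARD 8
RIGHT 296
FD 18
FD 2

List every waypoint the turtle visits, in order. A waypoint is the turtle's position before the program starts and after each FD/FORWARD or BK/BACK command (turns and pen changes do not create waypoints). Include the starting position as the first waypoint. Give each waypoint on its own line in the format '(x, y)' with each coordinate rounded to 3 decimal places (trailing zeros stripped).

Executing turtle program step by step:
Start: pos=(0,0), heading=0, pen down
FD 4: (0,0) -> (4,0) [heading=0, draw]
FD 8: (4,0) -> (12,0) [heading=0, draw]
RT 296: heading 0 -> 64
FD 18: (12,0) -> (19.891,16.178) [heading=64, draw]
FD 2: (19.891,16.178) -> (20.767,17.976) [heading=64, draw]
Final: pos=(20.767,17.976), heading=64, 4 segment(s) drawn
Waypoints (5 total):
(0, 0)
(4, 0)
(12, 0)
(19.891, 16.178)
(20.767, 17.976)

Answer: (0, 0)
(4, 0)
(12, 0)
(19.891, 16.178)
(20.767, 17.976)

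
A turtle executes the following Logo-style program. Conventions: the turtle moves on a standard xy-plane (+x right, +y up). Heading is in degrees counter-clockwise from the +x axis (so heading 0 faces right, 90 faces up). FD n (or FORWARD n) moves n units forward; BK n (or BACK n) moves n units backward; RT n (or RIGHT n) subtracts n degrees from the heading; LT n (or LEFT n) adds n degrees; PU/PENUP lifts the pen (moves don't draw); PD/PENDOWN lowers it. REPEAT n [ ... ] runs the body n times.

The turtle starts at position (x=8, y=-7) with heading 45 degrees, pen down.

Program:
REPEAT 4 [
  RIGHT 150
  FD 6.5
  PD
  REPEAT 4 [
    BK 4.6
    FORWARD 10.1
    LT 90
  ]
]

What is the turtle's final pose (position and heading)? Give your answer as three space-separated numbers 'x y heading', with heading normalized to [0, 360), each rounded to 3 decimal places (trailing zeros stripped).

Answer: 2.953 -9.914 165

Derivation:
Executing turtle program step by step:
Start: pos=(8,-7), heading=45, pen down
REPEAT 4 [
  -- iteration 1/4 --
  RT 150: heading 45 -> 255
  FD 6.5: (8,-7) -> (6.318,-13.279) [heading=255, draw]
  PD: pen down
  REPEAT 4 [
    -- iteration 1/4 --
    BK 4.6: (6.318,-13.279) -> (7.508,-8.835) [heading=255, draw]
    FD 10.1: (7.508,-8.835) -> (4.894,-18.591) [heading=255, draw]
    LT 90: heading 255 -> 345
    -- iteration 2/4 --
    BK 4.6: (4.894,-18.591) -> (0.451,-17.401) [heading=345, draw]
    FD 10.1: (0.451,-17.401) -> (10.207,-20.015) [heading=345, draw]
    LT 90: heading 345 -> 75
    -- iteration 3/4 --
    BK 4.6: (10.207,-20.015) -> (9.016,-24.458) [heading=75, draw]
    FD 10.1: (9.016,-24.458) -> (11.63,-14.702) [heading=75, draw]
    LT 90: heading 75 -> 165
    -- iteration 4/4 --
    BK 4.6: (11.63,-14.702) -> (16.074,-15.893) [heading=165, draw]
    FD 10.1: (16.074,-15.893) -> (6.318,-13.279) [heading=165, draw]
    LT 90: heading 165 -> 255
  ]
  -- iteration 2/4 --
  RT 150: heading 255 -> 105
  FD 6.5: (6.318,-13.279) -> (4.635,-7) [heading=105, draw]
  PD: pen down
  REPEAT 4 [
    -- iteration 1/4 --
    BK 4.6: (4.635,-7) -> (5.826,-11.443) [heading=105, draw]
    FD 10.1: (5.826,-11.443) -> (3.212,-1.687) [heading=105, draw]
    LT 90: heading 105 -> 195
    -- iteration 2/4 --
    BK 4.6: (3.212,-1.687) -> (7.655,-0.497) [heading=195, draw]
    FD 10.1: (7.655,-0.497) -> (-2.101,-3.111) [heading=195, draw]
    LT 90: heading 195 -> 285
    -- iteration 3/4 --
    BK 4.6: (-2.101,-3.111) -> (-3.291,1.332) [heading=285, draw]
    FD 10.1: (-3.291,1.332) -> (-0.677,-8.424) [heading=285, draw]
    LT 90: heading 285 -> 15
    -- iteration 4/4 --
    BK 4.6: (-0.677,-8.424) -> (-5.12,-9.614) [heading=15, draw]
    FD 10.1: (-5.12,-9.614) -> (4.635,-7) [heading=15, draw]
    LT 90: heading 15 -> 105
  ]
  -- iteration 3/4 --
  RT 150: heading 105 -> 315
  FD 6.5: (4.635,-7) -> (9.232,-11.596) [heading=315, draw]
  PD: pen down
  REPEAT 4 [
    -- iteration 1/4 --
    BK 4.6: (9.232,-11.596) -> (5.979,-8.344) [heading=315, draw]
    FD 10.1: (5.979,-8.344) -> (13.121,-15.485) [heading=315, draw]
    LT 90: heading 315 -> 45
    -- iteration 2/4 --
    BK 4.6: (13.121,-15.485) -> (9.868,-18.738) [heading=45, draw]
    FD 10.1: (9.868,-18.738) -> (17.01,-11.596) [heading=45, draw]
    LT 90: heading 45 -> 135
    -- iteration 3/4 --
    BK 4.6: (17.01,-11.596) -> (20.262,-14.849) [heading=135, draw]
    FD 10.1: (20.262,-14.849) -> (13.121,-7.707) [heading=135, draw]
    LT 90: heading 135 -> 225
    -- iteration 4/4 --
    BK 4.6: (13.121,-7.707) -> (16.373,-4.454) [heading=225, draw]
    FD 10.1: (16.373,-4.454) -> (9.232,-11.596) [heading=225, draw]
    LT 90: heading 225 -> 315
  ]
  -- iteration 4/4 --
  RT 150: heading 315 -> 165
  FD 6.5: (9.232,-11.596) -> (2.953,-9.914) [heading=165, draw]
  PD: pen down
  REPEAT 4 [
    -- iteration 1/4 --
    BK 4.6: (2.953,-9.914) -> (7.396,-11.104) [heading=165, draw]
    FD 10.1: (7.396,-11.104) -> (-2.36,-8.49) [heading=165, draw]
    LT 90: heading 165 -> 255
    -- iteration 2/4 --
    BK 4.6: (-2.36,-8.49) -> (-1.169,-4.047) [heading=255, draw]
    FD 10.1: (-1.169,-4.047) -> (-3.783,-13.803) [heading=255, draw]
    LT 90: heading 255 -> 345
    -- iteration 3/4 --
    BK 4.6: (-3.783,-13.803) -> (-8.226,-12.612) [heading=345, draw]
    FD 10.1: (-8.226,-12.612) -> (1.53,-15.226) [heading=345, draw]
    LT 90: heading 345 -> 75
    -- iteration 4/4 --
    BK 4.6: (1.53,-15.226) -> (0.339,-19.67) [heading=75, draw]
    FD 10.1: (0.339,-19.67) -> (2.953,-9.914) [heading=75, draw]
    LT 90: heading 75 -> 165
  ]
]
Final: pos=(2.953,-9.914), heading=165, 36 segment(s) drawn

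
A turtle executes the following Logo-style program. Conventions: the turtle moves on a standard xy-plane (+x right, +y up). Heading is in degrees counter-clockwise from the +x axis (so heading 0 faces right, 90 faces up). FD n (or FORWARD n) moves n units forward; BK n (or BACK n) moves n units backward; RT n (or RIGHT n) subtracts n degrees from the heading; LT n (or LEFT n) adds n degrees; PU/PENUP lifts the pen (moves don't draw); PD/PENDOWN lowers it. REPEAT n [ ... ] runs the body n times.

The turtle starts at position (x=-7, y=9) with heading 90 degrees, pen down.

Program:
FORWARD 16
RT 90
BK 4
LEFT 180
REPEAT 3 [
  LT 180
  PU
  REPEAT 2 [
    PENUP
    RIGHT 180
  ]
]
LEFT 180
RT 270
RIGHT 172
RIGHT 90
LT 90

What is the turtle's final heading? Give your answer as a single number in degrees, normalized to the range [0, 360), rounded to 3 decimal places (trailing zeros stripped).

Answer: 98

Derivation:
Executing turtle program step by step:
Start: pos=(-7,9), heading=90, pen down
FD 16: (-7,9) -> (-7,25) [heading=90, draw]
RT 90: heading 90 -> 0
BK 4: (-7,25) -> (-11,25) [heading=0, draw]
LT 180: heading 0 -> 180
REPEAT 3 [
  -- iteration 1/3 --
  LT 180: heading 180 -> 0
  PU: pen up
  REPEAT 2 [
    -- iteration 1/2 --
    PU: pen up
    RT 180: heading 0 -> 180
    -- iteration 2/2 --
    PU: pen up
    RT 180: heading 180 -> 0
  ]
  -- iteration 2/3 --
  LT 180: heading 0 -> 180
  PU: pen up
  REPEAT 2 [
    -- iteration 1/2 --
    PU: pen up
    RT 180: heading 180 -> 0
    -- iteration 2/2 --
    PU: pen up
    RT 180: heading 0 -> 180
  ]
  -- iteration 3/3 --
  LT 180: heading 180 -> 0
  PU: pen up
  REPEAT 2 [
    -- iteration 1/2 --
    PU: pen up
    RT 180: heading 0 -> 180
    -- iteration 2/2 --
    PU: pen up
    RT 180: heading 180 -> 0
  ]
]
LT 180: heading 0 -> 180
RT 270: heading 180 -> 270
RT 172: heading 270 -> 98
RT 90: heading 98 -> 8
LT 90: heading 8 -> 98
Final: pos=(-11,25), heading=98, 2 segment(s) drawn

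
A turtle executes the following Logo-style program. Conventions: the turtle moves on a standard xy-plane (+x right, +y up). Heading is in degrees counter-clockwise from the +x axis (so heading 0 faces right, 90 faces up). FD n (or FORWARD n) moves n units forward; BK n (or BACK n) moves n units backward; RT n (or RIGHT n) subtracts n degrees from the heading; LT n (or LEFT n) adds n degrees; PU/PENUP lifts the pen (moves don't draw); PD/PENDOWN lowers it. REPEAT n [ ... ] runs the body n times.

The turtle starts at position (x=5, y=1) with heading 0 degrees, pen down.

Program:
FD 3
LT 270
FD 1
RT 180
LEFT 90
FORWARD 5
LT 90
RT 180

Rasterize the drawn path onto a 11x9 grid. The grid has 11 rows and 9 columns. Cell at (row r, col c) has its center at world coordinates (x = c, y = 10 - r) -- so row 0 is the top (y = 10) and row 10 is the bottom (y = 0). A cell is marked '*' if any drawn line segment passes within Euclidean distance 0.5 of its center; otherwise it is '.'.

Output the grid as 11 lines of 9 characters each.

Segment 0: (5,1) -> (8,1)
Segment 1: (8,1) -> (8,0)
Segment 2: (8,0) -> (3,0)

Answer: .........
.........
.........
.........
.........
.........
.........
.........
.........
.....****
...******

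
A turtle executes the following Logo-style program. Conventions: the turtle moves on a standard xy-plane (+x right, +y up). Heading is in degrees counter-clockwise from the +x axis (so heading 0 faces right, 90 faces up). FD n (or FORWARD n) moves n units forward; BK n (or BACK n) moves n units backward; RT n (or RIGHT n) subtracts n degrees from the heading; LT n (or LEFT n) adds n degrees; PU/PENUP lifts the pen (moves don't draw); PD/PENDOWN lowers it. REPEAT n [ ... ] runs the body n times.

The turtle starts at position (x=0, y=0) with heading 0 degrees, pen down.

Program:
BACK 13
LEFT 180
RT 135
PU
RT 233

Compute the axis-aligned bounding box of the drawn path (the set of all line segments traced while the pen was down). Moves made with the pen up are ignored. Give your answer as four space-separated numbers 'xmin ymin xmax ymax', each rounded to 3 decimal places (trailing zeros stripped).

Answer: -13 0 0 0

Derivation:
Executing turtle program step by step:
Start: pos=(0,0), heading=0, pen down
BK 13: (0,0) -> (-13,0) [heading=0, draw]
LT 180: heading 0 -> 180
RT 135: heading 180 -> 45
PU: pen up
RT 233: heading 45 -> 172
Final: pos=(-13,0), heading=172, 1 segment(s) drawn

Segment endpoints: x in {-13, 0}, y in {0}
xmin=-13, ymin=0, xmax=0, ymax=0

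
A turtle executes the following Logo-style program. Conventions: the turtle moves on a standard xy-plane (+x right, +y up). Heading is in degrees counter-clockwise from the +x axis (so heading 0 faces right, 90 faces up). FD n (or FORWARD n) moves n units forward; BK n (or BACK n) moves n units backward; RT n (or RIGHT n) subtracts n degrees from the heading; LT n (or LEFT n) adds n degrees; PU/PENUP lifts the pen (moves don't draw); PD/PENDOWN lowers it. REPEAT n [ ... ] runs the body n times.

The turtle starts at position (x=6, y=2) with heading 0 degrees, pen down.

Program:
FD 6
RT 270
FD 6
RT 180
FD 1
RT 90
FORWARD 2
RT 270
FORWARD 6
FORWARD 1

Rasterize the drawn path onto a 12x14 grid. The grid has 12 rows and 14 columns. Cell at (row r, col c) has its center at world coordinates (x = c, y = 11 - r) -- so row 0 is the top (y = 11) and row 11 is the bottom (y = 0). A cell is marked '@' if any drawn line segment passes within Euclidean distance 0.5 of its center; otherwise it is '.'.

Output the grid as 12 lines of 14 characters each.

Segment 0: (6,2) -> (12,2)
Segment 1: (12,2) -> (12,8)
Segment 2: (12,8) -> (12,7)
Segment 3: (12,7) -> (10,7)
Segment 4: (10,7) -> (10,1)
Segment 5: (10,1) -> (10,-0)

Answer: ..............
..............
..............
............@.
..........@@@.
..........@.@.
..........@.@.
..........@.@.
..........@.@.
......@@@@@@@.
..........@...
..........@...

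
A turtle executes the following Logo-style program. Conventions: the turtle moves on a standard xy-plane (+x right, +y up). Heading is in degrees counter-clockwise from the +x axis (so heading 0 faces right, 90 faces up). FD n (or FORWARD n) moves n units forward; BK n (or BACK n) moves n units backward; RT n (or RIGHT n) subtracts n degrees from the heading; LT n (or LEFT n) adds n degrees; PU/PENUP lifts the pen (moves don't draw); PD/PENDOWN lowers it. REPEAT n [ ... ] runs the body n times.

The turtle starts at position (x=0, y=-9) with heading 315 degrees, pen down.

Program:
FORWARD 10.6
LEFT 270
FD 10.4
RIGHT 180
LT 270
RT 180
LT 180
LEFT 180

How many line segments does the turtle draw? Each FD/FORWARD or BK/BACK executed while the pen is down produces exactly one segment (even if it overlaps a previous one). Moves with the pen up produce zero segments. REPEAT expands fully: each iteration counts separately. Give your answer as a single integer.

Executing turtle program step by step:
Start: pos=(0,-9), heading=315, pen down
FD 10.6: (0,-9) -> (7.495,-16.495) [heading=315, draw]
LT 270: heading 315 -> 225
FD 10.4: (7.495,-16.495) -> (0.141,-23.849) [heading=225, draw]
RT 180: heading 225 -> 45
LT 270: heading 45 -> 315
RT 180: heading 315 -> 135
LT 180: heading 135 -> 315
LT 180: heading 315 -> 135
Final: pos=(0.141,-23.849), heading=135, 2 segment(s) drawn
Segments drawn: 2

Answer: 2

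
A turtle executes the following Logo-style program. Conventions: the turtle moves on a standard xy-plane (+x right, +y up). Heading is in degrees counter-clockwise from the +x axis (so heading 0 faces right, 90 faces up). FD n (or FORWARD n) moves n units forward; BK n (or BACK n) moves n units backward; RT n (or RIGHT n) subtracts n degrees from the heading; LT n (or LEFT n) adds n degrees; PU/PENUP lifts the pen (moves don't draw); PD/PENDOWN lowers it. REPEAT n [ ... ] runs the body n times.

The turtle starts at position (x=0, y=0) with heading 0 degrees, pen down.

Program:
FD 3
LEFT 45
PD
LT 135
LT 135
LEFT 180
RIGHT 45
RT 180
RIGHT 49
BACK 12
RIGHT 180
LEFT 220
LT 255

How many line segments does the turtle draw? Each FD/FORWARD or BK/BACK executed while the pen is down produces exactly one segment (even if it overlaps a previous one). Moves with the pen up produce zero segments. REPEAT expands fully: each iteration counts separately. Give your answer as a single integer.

Executing turtle program step by step:
Start: pos=(0,0), heading=0, pen down
FD 3: (0,0) -> (3,0) [heading=0, draw]
LT 45: heading 0 -> 45
PD: pen down
LT 135: heading 45 -> 180
LT 135: heading 180 -> 315
LT 180: heading 315 -> 135
RT 45: heading 135 -> 90
RT 180: heading 90 -> 270
RT 49: heading 270 -> 221
BK 12: (3,0) -> (12.057,7.873) [heading=221, draw]
RT 180: heading 221 -> 41
LT 220: heading 41 -> 261
LT 255: heading 261 -> 156
Final: pos=(12.057,7.873), heading=156, 2 segment(s) drawn
Segments drawn: 2

Answer: 2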